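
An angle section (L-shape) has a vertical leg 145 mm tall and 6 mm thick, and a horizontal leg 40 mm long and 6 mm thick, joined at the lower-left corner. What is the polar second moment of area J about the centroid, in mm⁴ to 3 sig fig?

J ≈ 2.41 × 10⁶ mm⁴

Break the section into simple shapes (no overlaps), measuring from the bottom-left corner of the bounding box.
Vertical leg: 6 × 145, A = 870 mm², y = 72.5 mm, Ī = 1 524 313 mm⁴.
Horizontal leg (remainder): 34 × 6, A = 204 mm², y = 3 mm, Ī = 612 mm⁴.
Centroid: ȳ = ΣA·y / ΣA = 59.299 mm.
Transfer each piece to the centroidal x-axis using Ī + A·d² with d = y − 59.299:
  vertical leg: d = 13.201 mm → contributes +1 675 927 mm⁴
  horizontal leg (remainder): d = -56.299 mm → contributes +647 203 mm⁴
Total I = 2 323 130 mm⁴.
For the y-axis: x̄ = 6.7989 mm.
Repeating about the centroidal y-axis gives I_y = 88 363 mm⁴.
Polar second moment: J = I_x + I_y = 2 411 493 mm⁴.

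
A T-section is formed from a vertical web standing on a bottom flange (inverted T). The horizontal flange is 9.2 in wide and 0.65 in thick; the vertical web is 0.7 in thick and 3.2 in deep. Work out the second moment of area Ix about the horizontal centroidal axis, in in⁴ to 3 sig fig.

Ix ≈ 8.16 in⁴

Treat the section as a set of non-overlapping primitives; coordinates are from the bounding-box lower-left.
Flange: 9.2 × 0.65, A = 5.98 in², y = 0.325 in, Ī = 0.21055 in⁴.
Web: 0.7 × 3.2, A = 2.24 in², y = 2.25 in, Ī = 1.9115 in⁴.
Centroid: ȳ = ΣA·y / ΣA = 0.84957 in.
Transfer each piece to the horizontal centroidal axis using Ī + A·d² with d = y − 0.84957:
  flange: d = -0.52457 in → contributes +1.8561 in⁴
  web: d = 1.4004 in → contributes +6.3045 in⁴
Total I = 8.1606 in⁴.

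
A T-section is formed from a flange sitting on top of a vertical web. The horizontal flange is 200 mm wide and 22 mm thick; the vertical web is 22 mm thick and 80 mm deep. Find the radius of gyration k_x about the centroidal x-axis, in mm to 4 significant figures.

k_x ≈ 26.68 mm

Decompose the section into non-overlapping parts with the origin at the bottom-left of its bounding rectangle.
Flange: 200 × 22, A = 4 400 mm², y = 91 mm, Ī = 177 467 mm⁴.
Web: 22 × 80, A = 1 760 mm², y = 40 mm, Ī = 938 667 mm⁴.
Centroid: ȳ = ΣA·y / ΣA = 76.4286 mm.
Transfer each piece to the centroidal x-axis using Ī + A·d² with d = y − 76.4286:
  flange: d = 14.5714 mm → contributes +1 111 703 mm⁴
  web: d = -36.4286 mm → contributes +3 274 259 mm⁴
Total I = 4 385 962 mm⁴.
Radius of gyration: k = √(I/A) = √(4 385 962 / 6 160) = 26.6835 mm.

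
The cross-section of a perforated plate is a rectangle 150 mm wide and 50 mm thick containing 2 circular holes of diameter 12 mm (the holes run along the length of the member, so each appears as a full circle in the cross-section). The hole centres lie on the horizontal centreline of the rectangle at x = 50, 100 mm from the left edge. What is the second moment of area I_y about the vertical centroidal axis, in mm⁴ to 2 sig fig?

I_y ≈ 1.4 × 10⁷ mm⁴

Decompose the section into non-overlapping parts with the origin at the bottom-left of its bounding rectangle.
Plate: 150 × 50, A = 7 500 mm², x = 75 mm, Ī = 14 062 500 mm⁴.
Hole 1 (subtracted): ⌀12, A = 113.1 mm², x = 50 mm, Ī = 1 018 mm⁴.
Hole 2 (subtracted): ⌀12, A = 113.1 mm², x = 100 mm, Ī = 1 018 mm⁴.
By symmetry the centroid is at mid-width, x̄ = 75 mm.
Transfer each piece to the vertical centroidal axis using Ī + A·d² with d = x − 75:
  plate: d = 0 mm → contributes +14 062 500 mm⁴
  hole 1: d = -25 mm → contributes −71 704 mm⁴
  hole 2: d = 25 mm → contributes −71 704 mm⁴
Total I = 13 919 093 mm⁴.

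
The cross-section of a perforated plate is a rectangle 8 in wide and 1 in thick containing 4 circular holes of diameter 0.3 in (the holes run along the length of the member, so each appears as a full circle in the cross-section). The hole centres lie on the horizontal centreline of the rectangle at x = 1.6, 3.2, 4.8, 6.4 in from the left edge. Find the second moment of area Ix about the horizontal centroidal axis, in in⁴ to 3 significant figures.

Ix ≈ 0.665 in⁴

Split into non-overlapping primitives; take the origin at the lower-left of the bounding box.
Plate: 8 × 1, A = 8 in², y = 0.5 in, Ī = 0.66667 in⁴.
Hole 1 (subtracted): ⌀0.3, A = 0.070686 in², y = 0.5 in, Ī = 0.00039761 in⁴.
Hole 2 (subtracted): ⌀0.3, A = 0.070686 in², y = 0.5 in, Ī = 0.00039761 in⁴.
Hole 3 (subtracted): ⌀0.3, A = 0.070686 in², y = 0.5 in, Ī = 0.00039761 in⁴.
Hole 4 (subtracted): ⌀0.3, A = 0.070686 in², y = 0.5 in, Ī = 0.00039761 in⁴.
By symmetry the centroid is at mid-height, ȳ = 0.5 in.
All pieces are centred on the horizontal centroidal axis, so I = ΣĪ (holes subtracted) = 0.66508 in⁴.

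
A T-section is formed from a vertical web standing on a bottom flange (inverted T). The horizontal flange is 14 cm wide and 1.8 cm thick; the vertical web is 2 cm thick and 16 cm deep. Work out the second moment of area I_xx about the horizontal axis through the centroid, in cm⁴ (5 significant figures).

I_xx ≈ 1806.2 cm⁴

Break the section into simple shapes (no overlaps), measuring from the bottom-left corner of the bounding box.
Flange: 14 × 1.8, A = 25.2 cm², y = 0.9 cm, Ī = 6.804 cm⁴.
Web: 2 × 16, A = 32 cm², y = 9.8 cm, Ī = 682.6667 cm⁴.
Centroid: ȳ = ΣA·y / ΣA = 5.879021 cm.
Transfer each piece to the horizontal axis through the centroid using Ī + A·d² with d = y − 5.879021:
  flange: d = -4.979021 cm → contributes +631.5284 cm⁴
  web: d = 3.920979 cm → contributes +1174.637 cm⁴
Total I = 1806.165 cm⁴.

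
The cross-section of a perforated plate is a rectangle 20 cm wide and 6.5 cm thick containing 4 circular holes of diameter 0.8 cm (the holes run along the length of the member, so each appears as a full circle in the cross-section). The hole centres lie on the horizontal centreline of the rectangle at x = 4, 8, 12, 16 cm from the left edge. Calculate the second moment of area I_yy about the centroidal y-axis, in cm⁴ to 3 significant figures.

I_yy ≈ 4290 cm⁴

Treat the section as a set of non-overlapping primitives; coordinates are from the bounding-box lower-left.
Plate: 20 × 6.5, A = 130 cm², x = 10 cm, Ī = 4333.3 cm⁴.
Hole 1 (subtracted): ⌀0.8, A = 0.50265 cm², x = 4 cm, Ī = 0.020106 cm⁴.
Hole 2 (subtracted): ⌀0.8, A = 0.50265 cm², x = 8 cm, Ī = 0.020106 cm⁴.
Hole 3 (subtracted): ⌀0.8, A = 0.50265 cm², x = 12 cm, Ī = 0.020106 cm⁴.
Hole 4 (subtracted): ⌀0.8, A = 0.50265 cm², x = 16 cm, Ī = 0.020106 cm⁴.
By symmetry the centroid is at mid-width, x̄ = 10 cm.
Transfer each piece to the centroidal y-axis using Ī + A·d² with d = x − 10:
  plate: d = 0 cm → contributes +4333.3 cm⁴
  hole 1: d = -6 cm → contributes −18.116 cm⁴
  hole 2: d = -2 cm → contributes −2.0307 cm⁴
  hole 3: d = 2 cm → contributes −2.0307 cm⁴
  hole 4: d = 6 cm → contributes −18.116 cm⁴
Total I = 4 293 cm⁴.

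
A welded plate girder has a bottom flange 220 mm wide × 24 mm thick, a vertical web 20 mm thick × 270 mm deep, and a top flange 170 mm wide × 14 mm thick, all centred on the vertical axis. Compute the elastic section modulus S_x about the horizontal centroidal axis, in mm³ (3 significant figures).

S_x ≈ 9.89 × 10⁵ mm³

Split into non-overlapping primitives; take the origin at the lower-left of the bounding box.
Bottom plate: 220 × 24, A = 5 280 mm², y = 12 mm, Ī = 253 440 mm⁴.
Web plate: 20 × 270, A = 5 400 mm², y = 159 mm, Ī = 32 805 000 mm⁴.
Top plate: 170 × 14, A = 2 380 mm², y = 301 mm, Ī = 38 873 mm⁴.
Centroid: ȳ = ΣA·y / ΣA = 125.45 mm.
Transfer each piece to the horizontal centroidal axis using Ī + A·d² with d = y − 125.45:
  bottom plate: d = -113.45 mm → contributes +68 208 411 mm⁴
  web plate: d = 33.553 mm → contributes +38 884 280 mm⁴
  top plate: d = 175.55 mm → contributes +73 387 611 mm⁴
Total I = 180 480 302 mm⁴.
Extreme fibre distance c = 182.55 mm; S = I/c = 988 647 mm³.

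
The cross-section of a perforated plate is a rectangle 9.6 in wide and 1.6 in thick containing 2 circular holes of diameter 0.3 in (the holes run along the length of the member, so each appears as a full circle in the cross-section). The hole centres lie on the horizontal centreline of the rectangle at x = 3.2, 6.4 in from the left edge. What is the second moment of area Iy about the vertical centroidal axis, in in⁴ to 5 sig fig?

Decompose the section into non-overlapping parts with the origin at the bottom-left of its bounding rectangle.
Plate: 9.6 × 1.6, A = 15.36 in², x = 4.8 in, Ī = 117.9648 in⁴.
Hole 1 (subtracted): ⌀0.3, A = 0.07068583 in², x = 3.2 in, Ī = 0.0003976078 in⁴.
Hole 2 (subtracted): ⌀0.3, A = 0.07068583 in², x = 6.4 in, Ī = 0.0003976078 in⁴.
By symmetry the centroid is at mid-width, x̄ = 4.8 in.
Transfer each piece to the vertical centroidal axis using Ī + A·d² with d = x − 4.8:
  plate: d = 0 in → contributes +117.9648 in⁴
  hole 1: d = -1.6 in → contributes −0.1813533 in⁴
  hole 2: d = 1.6 in → contributes −0.1813533 in⁴
Total I = 117.6021 in⁴.

Iy ≈ 117.60 in⁴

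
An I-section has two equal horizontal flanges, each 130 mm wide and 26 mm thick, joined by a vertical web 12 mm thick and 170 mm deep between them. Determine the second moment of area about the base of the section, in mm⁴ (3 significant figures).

Decompose the section into non-overlapping parts with the origin at the bottom-left of its bounding rectangle.
Bottom flange: 130 × 26, A = 3 380 mm², y = 13 mm, Ī = 190 407 mm⁴.
Web: 12 × 170, A = 2 040 mm², y = 111 mm, Ī = 4 913 000 mm⁴.
Top flange: 130 × 26, A = 3 380 mm², y = 209 mm, Ī = 190 407 mm⁴.
Transfer each piece to the bottom edge using Ī + A·d² with d = y − 0:
  bottom flange: d = 13 mm → contributes +761 627 mm⁴
  web: d = 111 mm → contributes +30 047 840 mm⁴
  top flange: d = 209 mm → contributes +147 832 187 mm⁴
Total I = 178 641 653 mm⁴.

I_base ≈ 1.79 × 10⁸ mm⁴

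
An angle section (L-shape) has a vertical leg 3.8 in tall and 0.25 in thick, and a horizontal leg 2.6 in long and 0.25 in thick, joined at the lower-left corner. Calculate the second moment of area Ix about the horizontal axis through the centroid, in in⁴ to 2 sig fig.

Treat the section as a set of non-overlapping primitives; coordinates are from the bounding-box lower-left.
Vertical leg: 0.25 × 3.8, A = 0.95 in², y = 1.9 in, Ī = 1.143 in⁴.
Horizontal leg (remainder): 2.35 × 0.25, A = 0.5875 in², y = 0.125 in, Ī = 0.00306 in⁴.
Centroid: ȳ = ΣA·y / ΣA = 1.222 in.
Transfer each piece to the horizontal axis through the centroid using Ī + A·d² with d = y − 1.222:
  vertical leg: d = 0.6783 in → contributes +1.58 in⁴
  horizontal leg (remainder): d = -1.097 in → contributes +0.7097 in⁴
Total I = 2.29 in⁴.

Ix ≈ 2.3 in⁴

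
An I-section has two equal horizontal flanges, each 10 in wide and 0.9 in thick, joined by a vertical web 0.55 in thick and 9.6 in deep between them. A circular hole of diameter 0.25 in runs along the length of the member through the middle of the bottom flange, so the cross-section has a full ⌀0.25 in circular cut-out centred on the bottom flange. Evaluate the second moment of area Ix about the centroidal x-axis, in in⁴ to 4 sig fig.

Ix ≈ 536.5 in⁴

Break the section into simple shapes (no overlaps), measuring from the bottom-left corner of the bounding box.
Bottom flange: 10 × 0.9, A = 9 in², y = 0.45 in, Ī = 0.6075 in⁴.
Web: 0.55 × 9.6, A = 5.28 in², y = 5.7 in, Ī = 40.5504 in⁴.
Top flange: 10 × 0.9, A = 9 in², y = 10.95 in, Ī = 0.6075 in⁴.
Hole (subtracted): ⌀0.25, A = 0.0490874 in², y = 0.45 in, Ī = 0.000191748 in⁴.
Centroid: ȳ = ΣA·y / ΣA = 5.71109 in.
Transfer each piece to the centroidal x-axis using Ī + A·d² with d = y − 5.71109:
  bottom flange: d = -5.26109 in → contributes +249.719 in⁴
  web: d = -0.0110934 in → contributes +40.551 in⁴
  top flange: d = 5.23891 in → contributes +247.623 in⁴
  hole: d = -5.26109 in → contributes −1.35889 in⁴
Total I = 536.534 in⁴.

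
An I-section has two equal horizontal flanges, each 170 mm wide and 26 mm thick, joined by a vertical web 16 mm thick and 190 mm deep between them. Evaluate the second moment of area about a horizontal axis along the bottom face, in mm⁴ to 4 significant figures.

I_base ≈ 2.867 × 10⁸ mm⁴

Split into non-overlapping primitives; take the origin at the lower-left of the bounding box.
Bottom flange: 170 × 26, A = 4 420 mm², y = 13 mm, Ī = 248 993 mm⁴.
Web: 16 × 190, A = 3 040 mm², y = 121 mm, Ī = 9 145 333 mm⁴.
Top flange: 170 × 26, A = 4 420 mm², y = 229 mm, Ī = 248 993 mm⁴.
Transfer each piece to the base of the section using Ī + A·d² with d = y − 0:
  bottom flange: d = 13 mm → contributes +995 973 mm⁴
  web: d = 121 mm → contributes +53 653 973 mm⁴
  top flange: d = 229 mm → contributes +232 038 213 mm⁴
Total I = 286 688 160 mm⁴.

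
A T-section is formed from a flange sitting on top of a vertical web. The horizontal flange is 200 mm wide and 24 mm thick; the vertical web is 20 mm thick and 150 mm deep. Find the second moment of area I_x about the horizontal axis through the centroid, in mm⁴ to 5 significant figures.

I_x ≈ 1.9829 × 10⁷ mm⁴

Break the section into simple shapes (no overlaps), measuring from the bottom-left corner of the bounding box.
Flange: 200 × 24, A = 4 800 mm², y = 162 mm, Ī = 230 400 mm⁴.
Web: 20 × 150, A = 3 000 mm², y = 75 mm, Ī = 5 625 000 mm⁴.
Centroid: ȳ = ΣA·y / ΣA = 128.5385 mm.
Transfer each piece to the horizontal axis through the centroid using Ī + A·d² with d = y − 128.5385:
  flange: d = 33.46154 mm → contributes +5 604 838 mm⁴
  web: d = -53.53846 mm → contributes +14 224 101 mm⁴
Total I = 19 828 938 mm⁴.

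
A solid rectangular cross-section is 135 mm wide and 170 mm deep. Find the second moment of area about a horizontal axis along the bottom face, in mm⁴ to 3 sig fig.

The section: 135 × 170, A = 22 950 mm², y = 85 mm, Ī = 55 271 250 mm⁴.
Transfer it to the bottom edge using Ī + A·d² with d = y − 0:
  the section: d = 85 mm → contributes +221 085 000 mm⁴
Total I = 221 085 000 mm⁴.

I_base ≈ 2.21 × 10⁸ mm⁴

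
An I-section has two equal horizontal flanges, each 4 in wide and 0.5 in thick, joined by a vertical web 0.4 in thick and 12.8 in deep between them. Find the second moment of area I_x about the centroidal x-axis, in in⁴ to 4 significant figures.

I_x ≈ 246.9 in⁴

Split into non-overlapping primitives; take the origin at the lower-left of the bounding box.
Bottom flange: 4 × 0.5, A = 2 in², y = 0.25 in, Ī = 0.0416667 in⁴.
Web: 0.4 × 12.8, A = 5.12 in², y = 6.9 in, Ī = 69.9051 in⁴.
Top flange: 4 × 0.5, A = 2 in², y = 13.55 in, Ī = 0.0416667 in⁴.
By symmetry the centroid is at mid-height, ȳ = 6.9 in.
Transfer each piece to the centroidal x-axis using Ī + A·d² with d = y − 6.9:
  bottom flange: d = -6.65 in → contributes +88.4867 in⁴
  web: d = 0 in → contributes +69.9051 in⁴
  top flange: d = 6.65 in → contributes +88.4867 in⁴
Total I = 246.878 in⁴.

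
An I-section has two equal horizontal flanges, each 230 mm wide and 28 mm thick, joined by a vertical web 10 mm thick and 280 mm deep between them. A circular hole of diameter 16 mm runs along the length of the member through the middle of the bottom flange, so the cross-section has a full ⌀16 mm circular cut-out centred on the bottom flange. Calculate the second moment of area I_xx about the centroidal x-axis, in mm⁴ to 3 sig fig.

I_xx ≈ 3.20 × 10⁸ mm⁴

Break the section into simple shapes (no overlaps), measuring from the bottom-left corner of the bounding box.
Bottom flange: 230 × 28, A = 6 440 mm², y = 14 mm, Ī = 420 747 mm⁴.
Web: 10 × 280, A = 2 800 mm², y = 168 mm, Ī = 18 293 333 mm⁴.
Top flange: 230 × 28, A = 6 440 mm², y = 322 mm, Ī = 420 747 mm⁴.
Hole (subtracted): ⌀16, A = 201.06 mm², y = 14 mm, Ī = 3 217 mm⁴.
Centroid: ȳ = ΣA·y / ΣA = 170 mm.
Transfer each piece to the centroidal x-axis using Ī + A·d² with d = y − 170:
  bottom flange: d = -156 mm → contributes +157 145 322 mm⁴
  web: d = -2.0004 mm → contributes +18 304 537 mm⁴
  top flange: d = 152 mm → contributes +149 209 791 mm⁴
  hole: d = -156 mm → contributes −4 896 283 mm⁴
Total I = 319 763 367 mm⁴.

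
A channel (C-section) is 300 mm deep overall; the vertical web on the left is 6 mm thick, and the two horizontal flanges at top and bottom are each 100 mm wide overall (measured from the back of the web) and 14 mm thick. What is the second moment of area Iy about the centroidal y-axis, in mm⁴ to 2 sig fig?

Break the section into simple shapes (no overlaps), measuring from the bottom-left corner of the bounding box.
Web: 6 × 300, A = 1 800 mm², x = 3 mm, Ī = 5 400 mm⁴.
Top flange (beyond web): 94 × 14, A = 1 316 mm², x = 53 mm, Ī = 969 015 mm⁴.
Bottom flange (beyond web): 94 × 14, A = 1 316 mm², x = 53 mm, Ī = 969 015 mm⁴.
Centroid: x̄ = ΣA·x / ΣA = 32.69 mm.
Transfer each piece to the centroidal y-axis using Ī + A·d² with d = x − 32.69:
  web: d = -29.69 mm → contributes +1 592 429 mm⁴
  top flange (beyond web): d = 20.31 mm → contributes +1 511 692 mm⁴
  bottom flange (beyond web): d = 20.31 mm → contributes +1 511 692 mm⁴
Total I = 4 615 812 mm⁴.

Iy ≈ 4.6 × 10⁶ mm⁴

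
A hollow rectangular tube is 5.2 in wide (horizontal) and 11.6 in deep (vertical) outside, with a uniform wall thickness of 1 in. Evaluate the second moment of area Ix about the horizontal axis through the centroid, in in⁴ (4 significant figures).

Decompose the section into non-overlapping parts with the origin at the bottom-left of its bounding rectangle.
Outer rectangle: 5.2 × 11.6, A = 60.32 in², y = 5.8 in, Ī = 676.388 in⁴.
Inner void (subtracted): 3.2 × 9.6, A = 30.72 in², y = 5.8 in, Ī = 235.93 in⁴.
By symmetry the centroid is at mid-height, ȳ = 5.8 in.
All pieces are centred on the horizontal axis through the centroid, so I = ΣĪ (holes subtracted) = 440.459 in⁴.

Ix ≈ 440.5 in⁴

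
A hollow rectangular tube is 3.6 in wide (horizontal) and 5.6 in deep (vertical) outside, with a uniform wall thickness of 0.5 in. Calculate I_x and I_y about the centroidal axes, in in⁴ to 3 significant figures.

Split into non-overlapping primitives; take the origin at the lower-left of the bounding box.
Outer rectangle: 3.6 × 5.6, A = 20.16 in², y = 2.8 in, Ī = 52.685 in⁴.
Inner void (subtracted): 2.6 × 4.6, A = 11.96 in², y = 2.8 in, Ī = 21.089 in⁴.
By symmetry the centroid is at mid-height, ȳ = 2.8 in.
All pieces are centred on the centroidal x-axis, so I = ΣĪ (holes subtracted) = 31.595 in⁴.
Repeating about the centroidal y-axis gives I_y = 15.035 in⁴.

I_x ≈ 31.6 in⁴, I_y ≈ 15.0 in⁴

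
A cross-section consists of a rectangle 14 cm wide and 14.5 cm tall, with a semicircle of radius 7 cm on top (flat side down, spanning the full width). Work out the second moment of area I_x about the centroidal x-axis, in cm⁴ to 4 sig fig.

I_x ≈ 9650 cm⁴

Break the section into simple shapes (no overlaps), measuring from the bottom-left corner of the bounding box.
Rectangular body: 14 × 14.5, A = 203 cm², y = 7.25 cm, Ī = 3556.73 cm⁴.
Semicircular cap: semicircle r = 7, A = 76.969 cm², y = 17.4709 cm, Ī = 263.526 cm⁴.
Centroid: ȳ = ΣA·y / ΣA = 10.0599 cm.
Transfer each piece to the centroidal x-axis using Ī + A·d² with d = y − 10.0599:
  rectangular body: d = -2.80993 cm → contributes +5159.55 cm⁴
  semicircular cap: d = 7.41097 cm → contributes +4490.85 cm⁴
Total I = 9650.4 cm⁴.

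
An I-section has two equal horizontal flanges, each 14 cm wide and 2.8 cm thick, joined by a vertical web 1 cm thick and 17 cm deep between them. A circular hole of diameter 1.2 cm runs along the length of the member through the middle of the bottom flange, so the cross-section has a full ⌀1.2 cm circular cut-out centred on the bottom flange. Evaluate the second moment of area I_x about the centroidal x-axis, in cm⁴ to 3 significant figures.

I_x ≈ 8030 cm⁴

Treat the section as a set of non-overlapping primitives; coordinates are from the bounding-box lower-left.
Bottom flange: 14 × 2.8, A = 39.2 cm², y = 1.4 cm, Ī = 25.611 cm⁴.
Web: 1 × 17, A = 17 cm², y = 11.3 cm, Ī = 409.42 cm⁴.
Top flange: 14 × 2.8, A = 39.2 cm², y = 21.2 cm, Ī = 25.611 cm⁴.
Hole (subtracted): ⌀1.2, A = 1.131 cm², y = 1.4 cm, Ī = 0.10179 cm⁴.
Centroid: ȳ = ΣA·y / ΣA = 11.419 cm.
Transfer each piece to the centroidal x-axis using Ī + A·d² with d = y − 11.419:
  bottom flange: d = -10.019 cm → contributes +3960.3 cm⁴
  web: d = -0.11877 cm → contributes +409.66 cm⁴
  top flange: d = 9.7812 cm → contributes +3 776 cm⁴
  hole: d = -10.019 cm → contributes −113.62 cm⁴
Total I = 8032.3 cm⁴.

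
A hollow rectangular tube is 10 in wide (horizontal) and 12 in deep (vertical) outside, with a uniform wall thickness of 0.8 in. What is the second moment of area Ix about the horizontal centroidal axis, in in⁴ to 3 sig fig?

Decompose the section into non-overlapping parts with the origin at the bottom-left of its bounding rectangle.
Outer rectangle: 10 × 12, A = 120 in², y = 6 in, Ī = 1 440 in⁴.
Inner void (subtracted): 8.4 × 10.4, A = 87.36 in², y = 6 in, Ī = 787.4 in⁴.
By symmetry the centroid is at mid-height, ȳ = 6 in.
All pieces are centred on the horizontal centroidal axis, so I = ΣĪ (holes subtracted) = 652.6 in⁴.

Ix ≈ 653 in⁴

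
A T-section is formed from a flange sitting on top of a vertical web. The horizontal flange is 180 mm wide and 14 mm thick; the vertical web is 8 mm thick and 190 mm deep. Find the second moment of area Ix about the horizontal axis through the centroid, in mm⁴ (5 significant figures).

Split into non-overlapping primitives; take the origin at the lower-left of the bounding box.
Flange: 180 × 14, A = 2 520 mm², y = 197 mm, Ī = 41 160 mm⁴.
Web: 8 × 190, A = 1 520 mm², y = 95 mm, Ī = 4 572 667 mm⁴.
Centroid: ȳ = ΣA·y / ΣA = 158.6238 mm.
Transfer each piece to the horizontal axis through the centroid using Ī + A·d² with d = y − 158.6238:
  flange: d = 38.37624 mm → contributes +3 752 454 mm⁴
  web: d = -63.62376 mm → contributes +10 725 601 mm⁴
Total I = 14 478 055 mm⁴.

Ix ≈ 1.4478 × 10⁷ mm⁴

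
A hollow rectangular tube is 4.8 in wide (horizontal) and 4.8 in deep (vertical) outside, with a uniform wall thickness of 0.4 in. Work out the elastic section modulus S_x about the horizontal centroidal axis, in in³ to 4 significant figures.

S_x ≈ 9.543 in³

Treat the section as a set of non-overlapping primitives; coordinates are from the bounding-box lower-left.
Outer rectangle: 4.8 × 4.8, A = 23.04 in², y = 2.4 in, Ī = 44.2368 in⁴.
Inner void (subtracted): 4 × 4, A = 16 in², y = 2.4 in, Ī = 21.3333 in⁴.
By symmetry the centroid is at mid-height, ȳ = 2.4 in.
All pieces are centred on the horizontal centroidal axis, so I = ΣĪ (holes subtracted) = 22.9035 in⁴.
Extreme fibre distance c = 2.4 in; S = I/c = 9.54311 in³.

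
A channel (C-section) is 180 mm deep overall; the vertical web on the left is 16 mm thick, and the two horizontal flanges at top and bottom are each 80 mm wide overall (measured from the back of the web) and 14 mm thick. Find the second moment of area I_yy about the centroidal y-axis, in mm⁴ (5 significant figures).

I_yy ≈ 2.4406 × 10⁶ mm⁴

Break the section into simple shapes (no overlaps), measuring from the bottom-left corner of the bounding box.
Web: 16 × 180, A = 2 880 mm², x = 8 mm, Ī = 61 440 mm⁴.
Top flange (beyond web): 64 × 14, A = 896 mm², x = 48 mm, Ī = 305834.7 mm⁴.
Bottom flange (beyond web): 64 × 14, A = 896 mm², x = 48 mm, Ī = 305834.7 mm⁴.
Centroid: x̄ = ΣA·x / ΣA = 23.34247 mm.
Transfer each piece to the centroidal y-axis using Ī + A·d² with d = x − 23.34247:
  web: d = -15.34247 mm → contributes +739366.8 mm⁴
  top flange (beyond web): d = 24.65753 mm → contributes +850597.3 mm⁴
  bottom flange (beyond web): d = 24.65753 mm → contributes +850597.3 mm⁴
Total I = 2 440 561 mm⁴.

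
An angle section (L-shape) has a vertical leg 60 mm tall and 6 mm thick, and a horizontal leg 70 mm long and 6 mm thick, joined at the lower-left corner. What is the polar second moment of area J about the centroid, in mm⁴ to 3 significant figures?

J ≈ 6.04 × 10⁵ mm⁴

Decompose the section into non-overlapping parts with the origin at the bottom-left of its bounding rectangle.
Vertical leg: 6 × 60, A = 360 mm², y = 30 mm, Ī = 108 000 mm⁴.
Horizontal leg (remainder): 64 × 6, A = 384 mm², y = 3 mm, Ī = 1 152 mm⁴.
Centroid: ȳ = ΣA·y / ΣA = 16.065 mm.
Transfer each piece to the centroidal x-axis using Ī + A·d² with d = y − 16.065:
  vertical leg: d = 13.935 mm → contributes +177 911 mm⁴
  horizontal leg (remainder): d = -13.065 mm → contributes +66 694 mm⁴
Total I = 244 605 mm⁴.
For the y-axis: x̄ = 21.065 mm.
Repeating about the centroidal y-axis gives I_y = 359 765 mm⁴.
Polar second moment: J = I_x + I_y = 604 370 mm⁴.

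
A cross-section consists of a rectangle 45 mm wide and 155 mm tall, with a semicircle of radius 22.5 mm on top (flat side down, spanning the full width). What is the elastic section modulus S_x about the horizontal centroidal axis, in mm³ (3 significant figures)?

Break the section into simple shapes (no overlaps), measuring from the bottom-left corner of the bounding box.
Rectangular body: 45 × 155, A = 6 975 mm², y = 77.5 mm, Ī = 13 964 531 mm⁴.
Semicircular cap: semicircle r = 22.5, A = 795.22 mm², y = 164.55 mm, Ī = 28 130 mm⁴.
Centroid: ȳ = ΣA·y / ΣA = 86.409 mm.
Transfer each piece to the horizontal centroidal axis using Ī + A·d² with d = y − 86.409:
  rectangular body: d = -8.9088 mm → contributes +14 518 109 mm⁴
  semicircular cap: d = 78.141 mm → contributes +4 883 672 mm⁴
Total I = 19 401 780 mm⁴.
Extreme fibre distance c = 91.091 mm; S = I/c = 212 993 mm³.

S_x ≈ 2.13 × 10⁵ mm³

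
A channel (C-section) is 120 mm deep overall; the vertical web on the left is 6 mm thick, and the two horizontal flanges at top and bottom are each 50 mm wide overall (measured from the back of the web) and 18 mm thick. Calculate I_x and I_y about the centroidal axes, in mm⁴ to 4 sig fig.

Split into non-overlapping primitives; take the origin at the lower-left of the bounding box.
Web: 6 × 120, A = 720 mm², y = 60 mm, Ī = 864 000 mm⁴.
Top flange (beyond web): 44 × 18, A = 792 mm², y = 111 mm, Ī = 21 384 mm⁴.
Bottom flange (beyond web): 44 × 18, A = 792 mm², y = 9 mm, Ī = 21 384 mm⁴.
By symmetry the centroid is at mid-height, ȳ = 60 mm.
Transfer each piece to the centroidal x-axis using Ī + A·d² with d = y − 60:
  web: d = 0 mm → contributes +864 000 mm⁴
  top flange (beyond web): d = 51 mm → contributes +2 081 376 mm⁴
  bottom flange (beyond web): d = -51 mm → contributes +2 081 376 mm⁴
Total I = 5 026 752 mm⁴.
For the y-axis: x̄ = 20.1875 mm.
Repeating about the centroidal y-axis gives I_y = 567 087 mm⁴.

I_x ≈ 5.027 × 10⁶ mm⁴, I_y ≈ 5.671 × 10⁵ mm⁴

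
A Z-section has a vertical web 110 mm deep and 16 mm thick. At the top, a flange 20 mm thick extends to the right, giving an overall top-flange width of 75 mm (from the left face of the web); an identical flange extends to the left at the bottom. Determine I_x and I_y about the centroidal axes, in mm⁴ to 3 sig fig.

I_x ≈ 6.63 × 10⁶ mm⁴, I_y ≈ 4.04 × 10⁶ mm⁴

Split into non-overlapping primitives; take the origin at the lower-left of the bounding box.
Web: 16 × 110, A = 1 760 mm², y = 55 mm, Ī = 1 774 667 mm⁴.
Top flange (beyond web): 59 × 20, A = 1 180 mm², y = 100 mm, Ī = 39 333 mm⁴.
Bottom flange (beyond web): 59 × 20, A = 1 180 mm², y = 10 mm, Ī = 39 333 mm⁴.
Centroid: ȳ = ΣA·y / ΣA = 55 mm.
Transfer each piece to the centroidal x-axis using Ī + A·d² with d = y − 55:
  web: d = 0 mm → contributes +1 774 667 mm⁴
  top flange (beyond web): d = 45 mm → contributes +2 428 833 mm⁴
  bottom flange (beyond web): d = -45 mm → contributes +2 428 833 mm⁴
Total I = 6 632 333 mm⁴.
For the y-axis: x̄ = 67 mm.
Repeating about the centroidal y-axis gives I_y = 4 040 893 mm⁴.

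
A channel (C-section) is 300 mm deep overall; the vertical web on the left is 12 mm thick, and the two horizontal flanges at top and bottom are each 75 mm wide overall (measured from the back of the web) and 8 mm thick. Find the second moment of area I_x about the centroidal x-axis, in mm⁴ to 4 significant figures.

Decompose the section into non-overlapping parts with the origin at the bottom-left of its bounding rectangle.
Web: 12 × 300, A = 3 600 mm², y = 150 mm, Ī = 27 000 000 mm⁴.
Top flange (beyond web): 63 × 8, A = 504 mm², y = 296 mm, Ī = 2 688 mm⁴.
Bottom flange (beyond web): 63 × 8, A = 504 mm², y = 4 mm, Ī = 2 688 mm⁴.
By symmetry the centroid is at mid-height, ȳ = 150 mm.
Transfer each piece to the centroidal x-axis using Ī + A·d² with d = y − 150:
  web: d = 0 mm → contributes +27 000 000 mm⁴
  top flange (beyond web): d = 146 mm → contributes +10 745 952 mm⁴
  bottom flange (beyond web): d = -146 mm → contributes +10 745 952 mm⁴
Total I = 48 491 904 mm⁴.

I_x ≈ 4.849 × 10⁷ mm⁴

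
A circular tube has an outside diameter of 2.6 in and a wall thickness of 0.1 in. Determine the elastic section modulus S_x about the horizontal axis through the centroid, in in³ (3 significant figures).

S_x ≈ 0.473 in³

Decompose the section into non-overlapping parts with the origin at the bottom-left of its bounding rectangle.
Outer circle: ⌀2.6, A = 5.3093 in², y = 1.3 in, Ī = 2.2432 in⁴.
Bore (subtracted): ⌀2.4, A = 4.5239 in², y = 1.3 in, Ī = 1.6286 in⁴.
By symmetry the centroid is at mid-height, ȳ = 1.3 in.
All pieces are centred on the horizontal axis through the centroid, so I = ΣĪ (holes subtracted) = 0.61457 in⁴.
Extreme fibre distance c = 1.3 in; S = I/c = 0.47275 in³.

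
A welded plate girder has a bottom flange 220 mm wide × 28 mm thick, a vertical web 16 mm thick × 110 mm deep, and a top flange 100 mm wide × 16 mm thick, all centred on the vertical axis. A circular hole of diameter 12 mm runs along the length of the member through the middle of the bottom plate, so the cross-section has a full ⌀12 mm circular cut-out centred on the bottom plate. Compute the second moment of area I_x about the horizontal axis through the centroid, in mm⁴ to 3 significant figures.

I_x ≈ 2.67 × 10⁷ mm⁴

Decompose the section into non-overlapping parts with the origin at the bottom-left of its bounding rectangle.
Bottom plate: 220 × 28, A = 6 160 mm², y = 14 mm, Ī = 402 453 mm⁴.
Web plate: 16 × 110, A = 1 760 mm², y = 83 mm, Ī = 1 774 667 mm⁴.
Top plate: 100 × 16, A = 1 600 mm², y = 146 mm, Ī = 34 133 mm⁴.
Hole (subtracted): ⌀12, A = 113.1 mm², y = 14 mm, Ī = 1017.9 mm⁴.
Centroid: ȳ = ΣA·y / ΣA = 49.361 mm.
Transfer each piece to the horizontal axis through the centroid using Ī + A·d² with d = y − 49.361:
  bottom plate: d = -35.361 mm → contributes +8 105 036 mm⁴
  web plate: d = 33.639 mm → contributes +3 766 220 mm⁴
  top plate: d = 96.639 mm → contributes +14 976 605 mm⁴
  hole: d = -35.361 mm → contributes −142 437 mm⁴
Total I = 26 705 423 mm⁴.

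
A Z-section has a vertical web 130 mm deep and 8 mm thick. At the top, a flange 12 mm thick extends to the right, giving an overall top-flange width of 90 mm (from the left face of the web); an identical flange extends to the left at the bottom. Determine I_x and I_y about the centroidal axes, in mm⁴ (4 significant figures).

Decompose the section into non-overlapping parts with the origin at the bottom-left of its bounding rectangle.
Web: 8 × 130, A = 1 040 mm², y = 65 mm, Ī = 1 464 667 mm⁴.
Top flange (beyond web): 82 × 12, A = 984 mm², y = 124 mm, Ī = 11 808 mm⁴.
Bottom flange (beyond web): 82 × 12, A = 984 mm², y = 6 mm, Ī = 11 808 mm⁴.
Centroid: ȳ = ΣA·y / ΣA = 65 mm.
Transfer each piece to the centroidal x-axis using Ī + A·d² with d = y − 65:
  web: d = 0 mm → contributes +1 464 667 mm⁴
  top flange (beyond web): d = 59 mm → contributes +3 437 112 mm⁴
  bottom flange (beyond web): d = -59 mm → contributes +3 437 112 mm⁴
Total I = 8 338 891 mm⁴.
For the y-axis: x̄ = 86 mm.
Repeating about the centroidal y-axis gives I_y = 5 093 483 mm⁴.

I_x ≈ 8.339 × 10⁶ mm⁴, I_y ≈ 5.093 × 10⁶ mm⁴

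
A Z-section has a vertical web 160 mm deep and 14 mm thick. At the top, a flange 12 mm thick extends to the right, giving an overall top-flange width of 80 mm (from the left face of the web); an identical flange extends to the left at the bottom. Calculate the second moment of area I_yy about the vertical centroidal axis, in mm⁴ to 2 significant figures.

Split into non-overlapping primitives; take the origin at the lower-left of the bounding box.
Web: 14 × 160, A = 2 240 mm², x = 73 mm, Ī = 36 587 mm⁴.
Top flange (beyond web): 66 × 12, A = 792 mm², x = 113 mm, Ī = 287 496 mm⁴.
Bottom flange (beyond web): 66 × 12, A = 792 mm², x = 33 mm, Ī = 287 496 mm⁴.
Centroid: x̄ = ΣA·x / ΣA = 73 mm.
Transfer each piece to the vertical centroidal axis using Ī + A·d² with d = x − 73:
  web: d = 0 mm → contributes +36 587 mm⁴
  top flange (beyond web): d = 40 mm → contributes +1 554 696 mm⁴
  bottom flange (beyond web): d = -40 mm → contributes +1 554 696 mm⁴
Total I = 3 145 979 mm⁴.

I_yy ≈ 3.1 × 10⁶ mm⁴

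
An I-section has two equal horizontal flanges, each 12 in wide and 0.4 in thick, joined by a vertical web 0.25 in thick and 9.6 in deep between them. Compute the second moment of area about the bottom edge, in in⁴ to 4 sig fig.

Decompose the section into non-overlapping parts with the origin at the bottom-left of its bounding rectangle.
Bottom flange: 12 × 0.4, A = 4.8 in², y = 0.2 in, Ī = 0.064 in⁴.
Web: 0.25 × 9.6, A = 2.4 in², y = 5.2 in, Ī = 18.432 in⁴.
Top flange: 12 × 0.4, A = 4.8 in², y = 10.2 in, Ī = 0.064 in⁴.
Transfer each piece to the base of the section using Ī + A·d² with d = y − 0:
  bottom flange: d = 0.2 in → contributes +0.256 in⁴
  web: d = 5.2 in → contributes +83.328 in⁴
  top flange: d = 10.2 in → contributes +499.456 in⁴
Total I = 583.04 in⁴.

I_base ≈ 583.0 in⁴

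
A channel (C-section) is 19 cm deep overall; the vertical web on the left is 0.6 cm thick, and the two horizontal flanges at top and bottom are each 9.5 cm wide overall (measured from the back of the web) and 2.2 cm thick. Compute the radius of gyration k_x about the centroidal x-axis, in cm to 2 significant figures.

Treat the section as a set of non-overlapping primitives; coordinates are from the bounding-box lower-left.
Web: 0.6 × 19, A = 11.4 cm², y = 9.5 cm, Ī = 343 cm⁴.
Top flange (beyond web): 8.9 × 2.2, A = 19.58 cm², y = 17.9 cm, Ī = 7.897 cm⁴.
Bottom flange (beyond web): 8.9 × 2.2, A = 19.58 cm², y = 1.1 cm, Ī = 7.897 cm⁴.
By symmetry the centroid is at mid-height, ȳ = 9.5 cm.
Transfer each piece to the centroidal x-axis using Ī + A·d² with d = y − 9.5:
  web: d = 0 cm → contributes +343 cm⁴
  top flange (beyond web): d = 8.4 cm → contributes +1 389 cm⁴
  bottom flange (beyond web): d = -8.4 cm → contributes +1 389 cm⁴
Total I = 3 122 cm⁴.
Radius of gyration: k = √(I/A) = √(3 122 / 50.56) = 7.858 cm.

k_x ≈ 7.9 cm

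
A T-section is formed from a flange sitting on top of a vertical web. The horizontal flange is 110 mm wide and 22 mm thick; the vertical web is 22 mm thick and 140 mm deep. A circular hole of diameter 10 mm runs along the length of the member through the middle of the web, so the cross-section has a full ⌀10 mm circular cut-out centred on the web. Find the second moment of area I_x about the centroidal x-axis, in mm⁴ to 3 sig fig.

I_x ≈ 1.39 × 10⁷ mm⁴

Decompose the section into non-overlapping parts with the origin at the bottom-left of its bounding rectangle.
Flange: 110 × 22, A = 2 420 mm², y = 151 mm, Ī = 97 607 mm⁴.
Web: 22 × 140, A = 3 080 mm², y = 70 mm, Ī = 5 030 667 mm⁴.
Hole (subtracted): ⌀10, A = 78.54 mm², y = 70 mm, Ī = 490.87 mm⁴.
Centroid: ȳ = ΣA·y / ΣA = 106.16 mm.
Transfer each piece to the centroidal x-axis using Ī + A·d² with d = y − 106.16:
  flange: d = 44.844 mm → contributes +4 964 121 mm⁴
  web: d = -36.156 mm → contributes +9 057 085 mm⁴
  hole: d = -36.156 mm → contributes −103 164 mm⁴
Total I = 13 918 042 mm⁴.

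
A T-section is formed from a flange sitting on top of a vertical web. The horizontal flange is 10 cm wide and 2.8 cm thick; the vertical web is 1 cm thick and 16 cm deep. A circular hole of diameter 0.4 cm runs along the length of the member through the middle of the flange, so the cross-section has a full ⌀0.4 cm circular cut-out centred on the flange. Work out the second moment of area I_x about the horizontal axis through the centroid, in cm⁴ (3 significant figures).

Treat the section as a set of non-overlapping primitives; coordinates are from the bounding-box lower-left.
Flange: 10 × 2.8, A = 28 cm², y = 17.4 cm, Ī = 18.293 cm⁴.
Web: 1 × 16, A = 16 cm², y = 8 cm, Ī = 341.33 cm⁴.
Hole (subtracted): ⌀0.4, A = 0.12566 cm², y = 17.4 cm, Ī = 0.0012566 cm⁴.
Centroid: ȳ = ΣA·y / ΣA = 13.972 cm.
Transfer each piece to the horizontal axis through the centroid using Ī + A·d² with d = y − 13.972:
  flange: d = 3.428 cm → contributes +347.32 cm⁴
  web: d = -5.972 cm → contributes +911.98 cm⁴
  hole: d = 3.428 cm → contributes −1.4779 cm⁴
Total I = 1257.8 cm⁴.

I_x ≈ 1260 cm⁴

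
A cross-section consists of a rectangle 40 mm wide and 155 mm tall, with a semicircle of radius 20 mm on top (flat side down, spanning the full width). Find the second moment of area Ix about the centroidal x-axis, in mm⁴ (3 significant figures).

Ix ≈ 1.66 × 10⁷ mm⁴

Decompose the section into non-overlapping parts with the origin at the bottom-left of its bounding rectangle.
Rectangular body: 40 × 155, A = 6 200 mm², y = 77.5 mm, Ī = 12 412 917 mm⁴.
Semicircular cap: semicircle r = 20, A = 628.32 mm², y = 163.49 mm, Ī = 17 561 mm⁴.
Centroid: ȳ = ΣA·y / ΣA = 85.412 mm.
Transfer each piece to the centroidal x-axis using Ī + A·d² with d = y − 85.412:
  rectangular body: d = -7.9123 mm → contributes +12 801 069 mm⁴
  semicircular cap: d = 78.076 mm → contributes +3 847 696 mm⁴
Total I = 16 648 765 mm⁴.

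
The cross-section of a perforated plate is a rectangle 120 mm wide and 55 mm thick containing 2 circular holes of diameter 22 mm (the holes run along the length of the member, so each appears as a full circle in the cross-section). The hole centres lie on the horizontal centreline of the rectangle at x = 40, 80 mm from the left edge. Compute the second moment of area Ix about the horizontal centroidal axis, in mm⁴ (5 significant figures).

Ix ≈ 1.6408 × 10⁶ mm⁴

Decompose the section into non-overlapping parts with the origin at the bottom-left of its bounding rectangle.
Plate: 120 × 55, A = 6 600 mm², y = 27.5 mm, Ī = 1 663 750 mm⁴.
Hole 1 (subtracted): ⌀22, A = 380.1327 mm², y = 27.5 mm, Ī = 11499.01 mm⁴.
Hole 2 (subtracted): ⌀22, A = 380.1327 mm², y = 27.5 mm, Ī = 11499.01 mm⁴.
By symmetry the centroid is at mid-height, ȳ = 27.5 mm.
All pieces are centred on the horizontal centroidal axis, so I = ΣĪ (holes subtracted) = 1 640 752 mm⁴.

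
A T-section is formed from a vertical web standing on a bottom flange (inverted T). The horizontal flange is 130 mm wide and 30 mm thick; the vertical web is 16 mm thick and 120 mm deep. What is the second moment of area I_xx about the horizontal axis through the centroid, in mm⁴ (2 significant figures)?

Treat the section as a set of non-overlapping primitives; coordinates are from the bounding-box lower-left.
Flange: 130 × 30, A = 3 900 mm², y = 15 mm, Ī = 292 500 mm⁴.
Web: 16 × 120, A = 1 920 mm², y = 90 mm, Ī = 2 304 000 mm⁴.
Centroid: ȳ = ΣA·y / ΣA = 39.74 mm.
Transfer each piece to the horizontal axis through the centroid using Ī + A·d² with d = y − 39.74:
  flange: d = -24.74 mm → contributes +2 680 001 mm⁴
  web: d = 50.26 mm → contributes +7 153 612 mm⁴
Total I = 9 833 613 mm⁴.

I_xx ≈ 9.8 × 10⁶ mm⁴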